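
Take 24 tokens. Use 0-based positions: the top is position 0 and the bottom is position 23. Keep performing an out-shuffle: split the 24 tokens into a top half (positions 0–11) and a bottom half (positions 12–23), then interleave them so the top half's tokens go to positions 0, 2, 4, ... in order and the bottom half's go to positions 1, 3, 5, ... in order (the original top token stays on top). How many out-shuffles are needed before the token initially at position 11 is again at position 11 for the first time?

11

Follow position 11 under repeated out-shuffles:
11 → 22 → 21 → 19 → 15 → 7 → 14 → 5 → 10 → 20 → 17 → 11
It first returns after 11 out-shuffles.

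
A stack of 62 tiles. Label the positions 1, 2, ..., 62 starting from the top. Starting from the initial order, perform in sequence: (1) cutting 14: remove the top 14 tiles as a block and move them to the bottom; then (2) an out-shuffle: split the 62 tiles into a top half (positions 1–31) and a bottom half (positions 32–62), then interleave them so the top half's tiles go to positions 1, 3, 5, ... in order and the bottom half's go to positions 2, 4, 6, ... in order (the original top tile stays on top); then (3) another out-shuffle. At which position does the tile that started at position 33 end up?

Track the tile from position 33 forward through each operation:
  after op 1 (cut 14): 33 → 19
  after op 2 (out-shuffle): 19 → 37
  after op 3 (out-shuffle): 37 → 12

12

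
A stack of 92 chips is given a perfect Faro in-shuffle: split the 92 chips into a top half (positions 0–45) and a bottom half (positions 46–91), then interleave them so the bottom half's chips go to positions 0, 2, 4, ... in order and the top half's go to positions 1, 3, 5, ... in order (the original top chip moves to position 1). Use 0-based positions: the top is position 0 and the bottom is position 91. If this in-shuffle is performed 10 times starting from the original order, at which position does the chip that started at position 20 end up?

20

Track the chip's position through each in-shuffle:
20 → 41 → 83 → 74 → 56 → 20 → 41 → 83 → 74 → 56 → 20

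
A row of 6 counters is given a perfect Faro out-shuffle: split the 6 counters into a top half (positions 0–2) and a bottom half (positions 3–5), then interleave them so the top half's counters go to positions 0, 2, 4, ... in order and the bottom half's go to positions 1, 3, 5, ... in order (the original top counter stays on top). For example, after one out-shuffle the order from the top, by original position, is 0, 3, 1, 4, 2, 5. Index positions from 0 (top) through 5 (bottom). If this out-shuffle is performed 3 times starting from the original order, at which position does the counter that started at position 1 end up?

3

Track the counter's position through each out-shuffle:
1 → 2 → 4 → 3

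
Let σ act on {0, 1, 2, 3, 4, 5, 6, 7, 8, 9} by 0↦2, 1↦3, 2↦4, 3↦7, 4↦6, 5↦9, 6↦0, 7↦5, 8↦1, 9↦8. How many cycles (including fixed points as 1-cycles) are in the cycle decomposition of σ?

Cycle decomposition: (0 2 4 6) (1 3 7 5 9 8).
2 cycles.

2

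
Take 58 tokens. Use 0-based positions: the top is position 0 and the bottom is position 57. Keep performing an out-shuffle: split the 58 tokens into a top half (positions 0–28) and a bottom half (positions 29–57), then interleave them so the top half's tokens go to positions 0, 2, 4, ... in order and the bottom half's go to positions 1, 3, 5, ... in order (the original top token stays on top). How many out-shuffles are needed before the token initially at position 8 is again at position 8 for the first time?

Follow position 8 under repeated out-shuffles:
8 → 16 → 32 → 7 → 14 → 28 → 56 → 55 → 53 → 49 → 41 → 25 → 50 → 43 → 29 → 1 → 2 → 4 → 8
It first returns after 18 out-shuffles.

18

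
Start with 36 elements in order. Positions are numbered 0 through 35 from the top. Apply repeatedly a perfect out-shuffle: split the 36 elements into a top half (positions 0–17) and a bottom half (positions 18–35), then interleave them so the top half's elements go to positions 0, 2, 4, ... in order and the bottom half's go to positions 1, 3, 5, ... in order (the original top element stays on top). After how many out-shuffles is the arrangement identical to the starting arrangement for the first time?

12

The out-shuffle permutes the 36 positions with cycle lengths [1, 1, 3, 3, 4, 12, 12].
Every element is home exactly when every cycle has completed a whole number of laps, i.e. after lcm(1, 3, 4, 12) = 12 out-shuffles.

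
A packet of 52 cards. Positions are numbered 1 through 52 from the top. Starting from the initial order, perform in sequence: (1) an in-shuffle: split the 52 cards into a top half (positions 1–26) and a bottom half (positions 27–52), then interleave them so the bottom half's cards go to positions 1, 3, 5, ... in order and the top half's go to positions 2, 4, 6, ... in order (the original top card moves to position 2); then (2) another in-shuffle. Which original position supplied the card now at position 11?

16

Undo the operations in reverse order, starting from position 11:
  undo op 2 (in-shuffle, from bottom half): 11 ← 32
  undo op 1 (in-shuffle, from top half): 32 ← 16
So the card at position 11 came from original position 16.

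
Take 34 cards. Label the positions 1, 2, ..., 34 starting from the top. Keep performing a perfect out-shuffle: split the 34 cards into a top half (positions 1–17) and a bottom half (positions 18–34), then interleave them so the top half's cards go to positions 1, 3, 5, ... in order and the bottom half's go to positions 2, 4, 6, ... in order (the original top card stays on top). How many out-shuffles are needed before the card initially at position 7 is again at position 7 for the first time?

10

Follow position 7 under repeated out-shuffles:
7 → 13 → 25 → 16 → 31 → 28 → 22 → 10 → 19 → 4 → 7
It first returns after 10 out-shuffles.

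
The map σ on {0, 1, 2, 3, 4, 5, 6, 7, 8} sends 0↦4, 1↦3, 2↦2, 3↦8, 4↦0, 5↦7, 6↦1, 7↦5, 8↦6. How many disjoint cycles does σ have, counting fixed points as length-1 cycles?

4

Cycle decomposition: (0 4) (1 3 8 6) (2) (5 7).
4 cycles.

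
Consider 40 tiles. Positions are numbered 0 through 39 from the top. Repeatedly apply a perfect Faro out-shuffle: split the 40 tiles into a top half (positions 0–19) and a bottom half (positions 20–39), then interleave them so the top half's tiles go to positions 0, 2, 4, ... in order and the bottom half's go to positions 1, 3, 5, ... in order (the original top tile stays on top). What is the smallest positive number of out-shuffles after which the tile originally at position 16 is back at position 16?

12

Follow position 16 under repeated out-shuffles:
16 → 32 → 25 → 11 → 22 → 5 → 10 → 20 → 1 → 2 → 4 → 8 → 16
It first returns after 12 out-shuffles.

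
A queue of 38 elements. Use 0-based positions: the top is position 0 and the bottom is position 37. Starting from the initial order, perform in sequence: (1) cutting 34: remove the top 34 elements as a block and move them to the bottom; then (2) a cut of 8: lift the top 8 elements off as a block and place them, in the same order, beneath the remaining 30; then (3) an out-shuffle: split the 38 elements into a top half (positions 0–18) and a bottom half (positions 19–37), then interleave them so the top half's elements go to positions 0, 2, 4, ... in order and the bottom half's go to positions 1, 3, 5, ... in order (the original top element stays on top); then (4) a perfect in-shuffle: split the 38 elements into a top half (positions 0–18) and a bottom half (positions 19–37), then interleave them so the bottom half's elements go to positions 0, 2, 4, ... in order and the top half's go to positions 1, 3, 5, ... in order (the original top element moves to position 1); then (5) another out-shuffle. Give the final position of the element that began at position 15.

12

Track the element from position 15 forward through each operation:
  after op 1 (cut 34): 15 → 19
  after op 2 (cut 8): 19 → 11
  after op 3 (out-shuffle): 11 → 22
  after op 4 (in-shuffle): 22 → 6
  after op 5 (out-shuffle): 6 → 12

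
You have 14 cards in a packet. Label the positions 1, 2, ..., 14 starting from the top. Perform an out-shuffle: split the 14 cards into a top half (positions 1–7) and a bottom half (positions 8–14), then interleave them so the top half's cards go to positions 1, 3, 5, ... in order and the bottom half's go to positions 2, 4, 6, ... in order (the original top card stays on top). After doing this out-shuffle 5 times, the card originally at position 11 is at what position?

Track the card's position through each out-shuffle:
11 → 8 → 2 → 3 → 5 → 9

9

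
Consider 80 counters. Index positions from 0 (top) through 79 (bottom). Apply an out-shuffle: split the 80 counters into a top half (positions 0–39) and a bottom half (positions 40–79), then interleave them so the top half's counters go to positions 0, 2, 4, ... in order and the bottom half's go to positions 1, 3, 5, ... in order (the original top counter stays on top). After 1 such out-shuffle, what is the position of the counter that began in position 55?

Track the counter's position through each out-shuffle:
55 → 31

31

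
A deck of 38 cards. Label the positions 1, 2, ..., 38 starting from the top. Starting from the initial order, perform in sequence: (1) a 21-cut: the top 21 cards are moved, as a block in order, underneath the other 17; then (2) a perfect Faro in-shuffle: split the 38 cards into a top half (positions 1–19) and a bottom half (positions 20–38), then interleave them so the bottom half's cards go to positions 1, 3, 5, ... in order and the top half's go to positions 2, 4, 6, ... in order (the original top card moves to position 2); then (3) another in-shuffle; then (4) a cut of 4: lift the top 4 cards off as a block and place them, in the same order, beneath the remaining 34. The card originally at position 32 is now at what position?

Track the card from position 32 forward through each operation:
  after op 1 (cut 21): 32 → 11
  after op 2 (in-shuffle): 11 → 22
  after op 3 (in-shuffle): 22 → 5
  after op 4 (cut 4): 5 → 1

1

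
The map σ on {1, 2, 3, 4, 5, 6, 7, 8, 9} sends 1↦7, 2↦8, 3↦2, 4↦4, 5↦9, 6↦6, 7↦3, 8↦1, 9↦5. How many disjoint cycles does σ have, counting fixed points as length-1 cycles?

4

Cycle decomposition: (1 7 3 2 8) (4) (5 9) (6).
4 cycles.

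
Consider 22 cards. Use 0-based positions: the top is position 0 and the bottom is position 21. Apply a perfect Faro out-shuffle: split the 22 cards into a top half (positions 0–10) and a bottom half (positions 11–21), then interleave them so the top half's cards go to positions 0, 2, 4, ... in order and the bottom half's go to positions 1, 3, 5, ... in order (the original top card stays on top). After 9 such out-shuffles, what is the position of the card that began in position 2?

16

Track the card's position through each out-shuffle:
2 → 4 → 8 → 16 → 11 → 1 → 2 → 4 → 8 → 16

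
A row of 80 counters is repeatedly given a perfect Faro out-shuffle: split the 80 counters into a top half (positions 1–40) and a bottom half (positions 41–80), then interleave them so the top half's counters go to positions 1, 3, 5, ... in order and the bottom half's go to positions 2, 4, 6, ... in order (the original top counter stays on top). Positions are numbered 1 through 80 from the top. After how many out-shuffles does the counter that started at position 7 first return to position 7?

Follow position 7 under repeated out-shuffles:
7 → 13 → 25 → 49 → 18 → 35 → 69 → 58 → ... → 7 (length 39)
It first returns after 39 out-shuffles.

39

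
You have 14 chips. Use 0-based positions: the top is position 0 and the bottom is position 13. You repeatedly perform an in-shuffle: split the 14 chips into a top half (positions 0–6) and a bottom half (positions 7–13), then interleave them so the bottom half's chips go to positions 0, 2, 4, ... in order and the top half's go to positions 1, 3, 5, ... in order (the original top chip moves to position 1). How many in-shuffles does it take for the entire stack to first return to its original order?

4

The in-shuffle permutes the 14 positions with cycle lengths [2, 4, 4, 4].
Every chip is home exactly when every cycle has completed a whole number of laps, i.e. after lcm(2, 4) = 4 in-shuffles.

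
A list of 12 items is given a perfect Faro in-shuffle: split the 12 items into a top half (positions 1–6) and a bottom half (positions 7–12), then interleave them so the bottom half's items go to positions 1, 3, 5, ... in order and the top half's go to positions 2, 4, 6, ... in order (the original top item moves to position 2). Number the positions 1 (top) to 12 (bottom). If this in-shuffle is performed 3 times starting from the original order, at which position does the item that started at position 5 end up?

1

Track the item's position through each in-shuffle:
5 → 10 → 7 → 1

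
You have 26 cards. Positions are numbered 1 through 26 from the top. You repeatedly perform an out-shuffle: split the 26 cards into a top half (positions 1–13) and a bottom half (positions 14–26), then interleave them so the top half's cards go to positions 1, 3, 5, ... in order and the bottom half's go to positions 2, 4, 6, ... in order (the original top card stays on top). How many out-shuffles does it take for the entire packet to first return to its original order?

The out-shuffle permutes the 26 positions with cycle lengths [1, 1, 4, 20].
Every card is home exactly when every cycle has completed a whole number of laps, i.e. after lcm(1, 4, 20) = 20 out-shuffles.

20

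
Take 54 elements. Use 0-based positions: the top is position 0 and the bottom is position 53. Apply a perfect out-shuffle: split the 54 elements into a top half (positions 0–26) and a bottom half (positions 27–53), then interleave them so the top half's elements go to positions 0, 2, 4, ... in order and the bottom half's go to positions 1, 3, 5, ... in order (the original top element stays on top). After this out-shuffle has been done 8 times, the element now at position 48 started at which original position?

30

Work backwards from position 48, undoing one out-shuffle at a time:
48 ← 24 ← 12 ← 6 ← 3 ← 28 ← 14 ← 7 ← 30
So the element now at position 48 started at position 30.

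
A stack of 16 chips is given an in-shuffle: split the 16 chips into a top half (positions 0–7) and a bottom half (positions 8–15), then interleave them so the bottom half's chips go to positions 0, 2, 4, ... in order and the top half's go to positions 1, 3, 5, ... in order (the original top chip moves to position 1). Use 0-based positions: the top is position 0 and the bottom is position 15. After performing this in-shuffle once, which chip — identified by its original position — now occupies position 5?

2

Work backwards from position 5, undoing one in-shuffle at a time:
5 ← 2
So the chip now at position 5 started at position 2.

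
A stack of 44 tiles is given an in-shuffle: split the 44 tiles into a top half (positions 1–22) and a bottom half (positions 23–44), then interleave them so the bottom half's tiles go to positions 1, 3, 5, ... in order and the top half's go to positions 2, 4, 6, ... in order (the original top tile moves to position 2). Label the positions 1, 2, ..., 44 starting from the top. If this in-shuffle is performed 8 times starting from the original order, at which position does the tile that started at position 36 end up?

Track the tile's position through each in-shuffle:
36 → 27 → 9 → 18 → 36 → 27 → 9 → 18 → 36

36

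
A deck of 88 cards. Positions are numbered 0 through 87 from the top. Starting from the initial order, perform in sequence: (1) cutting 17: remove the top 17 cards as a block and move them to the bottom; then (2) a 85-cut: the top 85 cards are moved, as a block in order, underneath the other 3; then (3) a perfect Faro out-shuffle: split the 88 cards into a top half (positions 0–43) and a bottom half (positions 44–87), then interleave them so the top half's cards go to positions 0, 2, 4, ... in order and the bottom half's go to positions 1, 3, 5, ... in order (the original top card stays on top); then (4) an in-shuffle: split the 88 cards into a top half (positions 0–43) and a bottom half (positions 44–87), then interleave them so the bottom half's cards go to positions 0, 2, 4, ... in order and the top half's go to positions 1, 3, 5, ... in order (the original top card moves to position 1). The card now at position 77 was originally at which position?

Undo the operations in reverse order, starting from position 77:
  undo op 4 (in-shuffle, from top half): 77 ← 38
  undo op 3 (out-shuffle, from top half): 38 ← 19
  undo op 2 (cut 85): 19 ← 16
  undo op 1 (cut 17): 16 ← 33
So the card at position 77 came from original position 33.

33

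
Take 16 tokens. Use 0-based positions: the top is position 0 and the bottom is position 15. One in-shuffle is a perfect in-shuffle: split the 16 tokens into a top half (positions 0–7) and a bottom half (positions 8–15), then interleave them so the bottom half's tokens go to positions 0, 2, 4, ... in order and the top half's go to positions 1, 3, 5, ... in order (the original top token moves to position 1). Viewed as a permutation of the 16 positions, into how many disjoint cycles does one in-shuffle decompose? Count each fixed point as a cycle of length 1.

Trace each unvisited position around until it returns:
(0 1 3 7 15 14 12 8) (2 5 11 6 13 10 4 9)
2 cycles in total.

2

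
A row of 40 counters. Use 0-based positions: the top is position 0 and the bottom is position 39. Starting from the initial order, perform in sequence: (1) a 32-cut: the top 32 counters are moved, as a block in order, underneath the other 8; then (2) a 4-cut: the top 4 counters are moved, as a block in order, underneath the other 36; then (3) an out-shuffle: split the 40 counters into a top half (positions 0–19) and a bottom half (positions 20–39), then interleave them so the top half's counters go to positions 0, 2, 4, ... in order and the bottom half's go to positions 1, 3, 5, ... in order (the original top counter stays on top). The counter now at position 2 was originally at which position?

Undo the operations in reverse order, starting from position 2:
  undo op 3 (out-shuffle, from top half): 2 ← 1
  undo op 2 (cut 4): 1 ← 5
  undo op 1 (cut 32): 5 ← 37
So the counter at position 2 came from original position 37.

37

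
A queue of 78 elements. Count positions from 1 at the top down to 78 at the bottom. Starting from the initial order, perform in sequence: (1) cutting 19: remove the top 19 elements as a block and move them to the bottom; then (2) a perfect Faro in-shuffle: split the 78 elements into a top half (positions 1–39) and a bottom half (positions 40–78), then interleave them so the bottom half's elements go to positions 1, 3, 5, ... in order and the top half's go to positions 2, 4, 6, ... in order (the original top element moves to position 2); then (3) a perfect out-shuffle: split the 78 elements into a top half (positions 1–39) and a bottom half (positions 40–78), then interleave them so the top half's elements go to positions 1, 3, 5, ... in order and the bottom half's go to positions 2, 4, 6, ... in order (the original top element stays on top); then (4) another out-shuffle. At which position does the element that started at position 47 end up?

Track the element from position 47 forward through each operation:
  after op 1 (cut 19): 47 → 28
  after op 2 (in-shuffle): 28 → 56
  after op 3 (out-shuffle): 56 → 34
  after op 4 (out-shuffle): 34 → 67

67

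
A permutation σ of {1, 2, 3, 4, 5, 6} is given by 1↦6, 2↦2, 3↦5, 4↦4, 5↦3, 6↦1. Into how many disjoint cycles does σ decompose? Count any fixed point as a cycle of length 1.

Cycle decomposition: (1 6) (2) (3 5) (4).
4 cycles.

4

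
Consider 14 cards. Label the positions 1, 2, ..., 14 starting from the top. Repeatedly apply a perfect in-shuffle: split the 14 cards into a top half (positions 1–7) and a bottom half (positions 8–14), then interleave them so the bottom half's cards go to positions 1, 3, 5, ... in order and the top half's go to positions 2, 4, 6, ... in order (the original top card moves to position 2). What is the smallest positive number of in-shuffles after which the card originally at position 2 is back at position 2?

4

Follow position 2 under repeated in-shuffles:
2 → 4 → 8 → 1 → 2
It first returns after 4 in-shuffles.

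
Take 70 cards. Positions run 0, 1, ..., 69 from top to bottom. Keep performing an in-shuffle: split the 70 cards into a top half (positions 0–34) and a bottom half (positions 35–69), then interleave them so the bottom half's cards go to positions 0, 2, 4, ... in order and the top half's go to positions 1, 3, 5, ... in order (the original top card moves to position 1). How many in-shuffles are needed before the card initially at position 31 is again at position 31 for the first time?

Follow position 31 under repeated in-shuffles:
31 → 63 → 56 → 42 → 14 → 29 → 59 → 48 → ... → 31 (length 35)
It first returns after 35 in-shuffles.

35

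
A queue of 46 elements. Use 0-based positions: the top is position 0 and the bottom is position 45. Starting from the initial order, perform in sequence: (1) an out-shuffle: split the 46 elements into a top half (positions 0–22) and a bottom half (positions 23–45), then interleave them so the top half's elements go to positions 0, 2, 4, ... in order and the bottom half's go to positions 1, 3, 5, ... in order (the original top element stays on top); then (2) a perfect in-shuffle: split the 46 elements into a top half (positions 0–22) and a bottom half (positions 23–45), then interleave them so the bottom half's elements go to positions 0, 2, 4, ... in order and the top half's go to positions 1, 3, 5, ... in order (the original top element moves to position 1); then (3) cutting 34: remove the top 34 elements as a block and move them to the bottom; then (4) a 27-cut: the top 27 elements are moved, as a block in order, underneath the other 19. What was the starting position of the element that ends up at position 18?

8

Undo the operations in reverse order, starting from position 18:
  undo op 4 (cut 27): 18 ← 45
  undo op 3 (cut 34): 45 ← 33
  undo op 2 (in-shuffle, from top half): 33 ← 16
  undo op 1 (out-shuffle, from top half): 16 ← 8
So the element at position 18 came from original position 8.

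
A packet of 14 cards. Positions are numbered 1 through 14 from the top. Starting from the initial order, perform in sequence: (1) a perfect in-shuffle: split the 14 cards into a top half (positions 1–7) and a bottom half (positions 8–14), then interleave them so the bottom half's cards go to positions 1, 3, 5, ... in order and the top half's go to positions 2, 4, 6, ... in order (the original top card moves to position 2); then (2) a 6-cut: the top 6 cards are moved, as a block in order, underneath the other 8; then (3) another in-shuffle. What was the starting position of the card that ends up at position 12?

6

Undo the operations in reverse order, starting from position 12:
  undo op 3 (in-shuffle, from top half): 12 ← 6
  undo op 2 (cut 6): 6 ← 12
  undo op 1 (in-shuffle, from top half): 12 ← 6
So the card at position 12 came from original position 6.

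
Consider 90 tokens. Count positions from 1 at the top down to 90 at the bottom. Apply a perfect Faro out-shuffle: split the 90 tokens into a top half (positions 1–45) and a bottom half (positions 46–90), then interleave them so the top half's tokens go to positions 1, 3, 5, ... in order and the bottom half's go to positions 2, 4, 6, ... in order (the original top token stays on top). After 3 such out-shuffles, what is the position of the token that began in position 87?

66

Track the token's position through each out-shuffle:
87 → 84 → 78 → 66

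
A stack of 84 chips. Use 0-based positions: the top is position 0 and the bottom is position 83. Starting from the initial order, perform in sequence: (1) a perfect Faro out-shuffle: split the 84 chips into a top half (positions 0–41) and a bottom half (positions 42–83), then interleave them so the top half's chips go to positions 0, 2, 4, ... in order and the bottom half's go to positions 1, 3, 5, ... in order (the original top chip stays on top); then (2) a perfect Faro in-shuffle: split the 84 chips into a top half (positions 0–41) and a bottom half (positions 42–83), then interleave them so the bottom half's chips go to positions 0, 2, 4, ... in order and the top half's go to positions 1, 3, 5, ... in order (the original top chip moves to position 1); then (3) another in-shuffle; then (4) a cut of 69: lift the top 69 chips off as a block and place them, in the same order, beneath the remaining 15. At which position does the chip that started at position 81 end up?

Track the chip from position 81 forward through each operation:
  after op 1 (out-shuffle): 81 → 79
  after op 2 (in-shuffle): 79 → 74
  after op 3 (in-shuffle): 74 → 64
  after op 4 (cut 69): 64 → 79

79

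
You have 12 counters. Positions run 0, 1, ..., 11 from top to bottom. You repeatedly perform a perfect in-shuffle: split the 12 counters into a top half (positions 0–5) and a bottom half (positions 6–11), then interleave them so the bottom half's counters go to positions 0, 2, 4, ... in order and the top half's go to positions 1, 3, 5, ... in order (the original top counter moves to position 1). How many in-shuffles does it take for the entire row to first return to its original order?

The in-shuffle permutes the 12 positions with cycle lengths [12].
Every counter is home exactly when every cycle has completed a whole number of laps, i.e. after lcm(12) = 12 in-shuffles.

12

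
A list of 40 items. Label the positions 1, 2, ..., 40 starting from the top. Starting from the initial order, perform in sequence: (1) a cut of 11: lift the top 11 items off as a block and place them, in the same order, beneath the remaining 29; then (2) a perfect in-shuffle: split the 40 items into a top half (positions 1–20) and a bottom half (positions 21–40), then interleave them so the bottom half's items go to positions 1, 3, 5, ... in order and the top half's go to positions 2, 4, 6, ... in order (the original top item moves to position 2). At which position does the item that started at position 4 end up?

Track the item from position 4 forward through each operation:
  after op 1 (cut 11): 4 → 33
  after op 2 (in-shuffle): 33 → 25

25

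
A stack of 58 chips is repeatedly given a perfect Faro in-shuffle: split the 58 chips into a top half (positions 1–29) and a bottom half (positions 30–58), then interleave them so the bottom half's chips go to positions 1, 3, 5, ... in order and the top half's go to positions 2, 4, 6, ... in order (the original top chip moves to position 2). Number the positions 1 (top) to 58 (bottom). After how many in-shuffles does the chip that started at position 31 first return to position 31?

Follow position 31 under repeated in-shuffles:
31 → 3 → 6 → 12 → 24 → 48 → 37 → 15 → ... → 31 (length 58)
It first returns after 58 in-shuffles.

58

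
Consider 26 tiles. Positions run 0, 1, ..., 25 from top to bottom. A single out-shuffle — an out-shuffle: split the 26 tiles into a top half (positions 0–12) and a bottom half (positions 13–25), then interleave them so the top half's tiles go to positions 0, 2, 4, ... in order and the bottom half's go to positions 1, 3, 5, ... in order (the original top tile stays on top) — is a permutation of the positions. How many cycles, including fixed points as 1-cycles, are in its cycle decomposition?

Trace each unvisited position around until it returns:
(0) (1 2 4 8 16 7 ... len 20) (5 10 20 15) (25)
4 cycles in total.

4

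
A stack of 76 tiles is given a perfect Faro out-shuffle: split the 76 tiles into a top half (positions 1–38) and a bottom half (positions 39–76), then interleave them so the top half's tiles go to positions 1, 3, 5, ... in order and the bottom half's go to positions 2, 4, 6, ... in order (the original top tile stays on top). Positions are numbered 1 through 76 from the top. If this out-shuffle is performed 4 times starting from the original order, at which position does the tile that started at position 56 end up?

Track the tile's position through each out-shuffle:
56 → 36 → 71 → 66 → 56

56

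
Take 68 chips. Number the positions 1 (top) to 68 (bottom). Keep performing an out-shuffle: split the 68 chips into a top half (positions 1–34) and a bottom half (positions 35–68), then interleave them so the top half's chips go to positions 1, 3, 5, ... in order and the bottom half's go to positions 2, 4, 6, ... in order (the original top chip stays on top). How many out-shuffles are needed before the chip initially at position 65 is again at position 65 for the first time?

66

Follow position 65 under repeated out-shuffles:
65 → 62 → 56 → 44 → 20 → 39 → 10 → 19 → ... → 65 (length 66)
It first returns after 66 out-shuffles.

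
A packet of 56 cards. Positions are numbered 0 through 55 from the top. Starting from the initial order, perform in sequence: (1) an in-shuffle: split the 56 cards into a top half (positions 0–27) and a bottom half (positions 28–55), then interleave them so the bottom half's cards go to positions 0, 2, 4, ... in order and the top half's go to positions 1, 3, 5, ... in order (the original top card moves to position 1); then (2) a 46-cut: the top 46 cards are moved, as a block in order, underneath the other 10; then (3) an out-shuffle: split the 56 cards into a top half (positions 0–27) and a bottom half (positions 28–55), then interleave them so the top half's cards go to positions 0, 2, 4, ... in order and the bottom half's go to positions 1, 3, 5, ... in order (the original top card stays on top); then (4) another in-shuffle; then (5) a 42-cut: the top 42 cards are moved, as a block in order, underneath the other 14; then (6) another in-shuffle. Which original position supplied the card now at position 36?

Undo the operations in reverse order, starting from position 36:
  undo op 6 (in-shuffle, from bottom half): 36 ← 46
  undo op 5 (cut 42): 46 ← 32
  undo op 4 (in-shuffle, from bottom half): 32 ← 44
  undo op 3 (out-shuffle, from top half): 44 ← 22
  undo op 2 (cut 46): 22 ← 12
  undo op 1 (in-shuffle, from bottom half): 12 ← 34
So the card at position 36 came from original position 34.

34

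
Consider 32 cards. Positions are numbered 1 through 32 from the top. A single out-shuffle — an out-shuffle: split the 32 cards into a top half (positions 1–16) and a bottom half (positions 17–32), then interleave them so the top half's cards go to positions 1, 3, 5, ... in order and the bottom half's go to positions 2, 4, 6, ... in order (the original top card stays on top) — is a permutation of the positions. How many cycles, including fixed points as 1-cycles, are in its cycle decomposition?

8

Trace each unvisited position around until it returns:
(1) (2 3 5 9 17) (4 7 13 25 18) (6 11 21 10 19) (8 15 29 26 20) (12 23 14 27 22) (16 31 30 28 24) (32)
8 cycles in total.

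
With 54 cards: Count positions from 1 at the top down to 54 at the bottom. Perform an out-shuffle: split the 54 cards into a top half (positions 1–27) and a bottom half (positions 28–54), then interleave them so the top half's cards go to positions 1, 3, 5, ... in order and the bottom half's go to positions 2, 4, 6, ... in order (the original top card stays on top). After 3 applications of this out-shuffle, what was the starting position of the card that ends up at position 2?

21

Work backwards from position 2, undoing one out-shuffle at a time:
2 ← 28 ← 41 ← 21
So the card now at position 2 started at position 21.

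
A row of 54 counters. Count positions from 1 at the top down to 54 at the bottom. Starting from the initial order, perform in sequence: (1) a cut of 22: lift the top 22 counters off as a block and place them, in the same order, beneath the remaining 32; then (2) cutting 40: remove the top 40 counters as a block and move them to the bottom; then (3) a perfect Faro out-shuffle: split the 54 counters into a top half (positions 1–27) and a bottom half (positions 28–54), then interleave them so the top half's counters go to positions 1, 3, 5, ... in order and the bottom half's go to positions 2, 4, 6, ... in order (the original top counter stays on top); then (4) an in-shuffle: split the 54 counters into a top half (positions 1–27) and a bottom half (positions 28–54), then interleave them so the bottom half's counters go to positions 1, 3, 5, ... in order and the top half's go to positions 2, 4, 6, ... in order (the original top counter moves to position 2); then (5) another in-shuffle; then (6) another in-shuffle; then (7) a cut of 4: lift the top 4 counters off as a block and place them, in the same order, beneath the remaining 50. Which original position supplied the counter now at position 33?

Undo the operations in reverse order, starting from position 33:
  undo op 7 (cut 4): 33 ← 37
  undo op 6 (in-shuffle, from bottom half): 37 ← 46
  undo op 5 (in-shuffle, from top half): 46 ← 23
  undo op 4 (in-shuffle, from bottom half): 23 ← 39
  undo op 3 (out-shuffle, from top half): 39 ← 20
  undo op 2 (cut 40): 20 ← 6
  undo op 1 (cut 22): 6 ← 28
So the counter at position 33 came from original position 28.

28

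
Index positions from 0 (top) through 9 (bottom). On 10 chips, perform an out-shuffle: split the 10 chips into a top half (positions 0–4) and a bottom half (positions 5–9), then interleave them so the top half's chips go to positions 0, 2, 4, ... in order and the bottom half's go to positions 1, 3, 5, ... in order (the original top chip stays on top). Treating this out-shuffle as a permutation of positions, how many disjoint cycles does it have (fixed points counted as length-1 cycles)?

4

Trace each unvisited position around until it returns:
(0) (1 2 4 8 7 5) (3 6) (9)
4 cycles in total.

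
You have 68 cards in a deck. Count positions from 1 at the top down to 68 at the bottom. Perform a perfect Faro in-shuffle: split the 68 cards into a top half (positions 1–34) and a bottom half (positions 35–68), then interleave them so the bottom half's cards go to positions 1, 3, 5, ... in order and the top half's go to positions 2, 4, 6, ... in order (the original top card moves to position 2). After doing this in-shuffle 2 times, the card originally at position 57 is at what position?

21

Track the card's position through each in-shuffle:
57 → 45 → 21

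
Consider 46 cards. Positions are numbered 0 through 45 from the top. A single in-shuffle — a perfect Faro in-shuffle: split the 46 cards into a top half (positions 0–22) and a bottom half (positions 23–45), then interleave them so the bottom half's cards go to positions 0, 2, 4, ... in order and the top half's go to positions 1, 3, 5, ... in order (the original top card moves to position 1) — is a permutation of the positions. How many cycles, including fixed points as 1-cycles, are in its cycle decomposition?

2

Trace each unvisited position around until it returns:
(0 1 3 7 15 31 ... len 23) (4 9 19 39 32 18 ... len 23)
2 cycles in total.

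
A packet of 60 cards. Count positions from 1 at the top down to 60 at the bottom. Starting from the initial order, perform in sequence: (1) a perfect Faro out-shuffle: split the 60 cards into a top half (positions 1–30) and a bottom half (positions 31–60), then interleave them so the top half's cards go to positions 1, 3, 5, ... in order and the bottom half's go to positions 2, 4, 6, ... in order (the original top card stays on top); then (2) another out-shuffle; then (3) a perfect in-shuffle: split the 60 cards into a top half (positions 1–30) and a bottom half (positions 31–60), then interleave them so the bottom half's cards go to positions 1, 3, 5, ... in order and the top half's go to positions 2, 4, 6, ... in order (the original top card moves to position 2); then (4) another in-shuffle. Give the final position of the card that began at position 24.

Track the card from position 24 forward through each operation:
  after op 1 (out-shuffle): 24 → 47
  after op 2 (out-shuffle): 47 → 34
  after op 3 (in-shuffle): 34 → 7
  after op 4 (in-shuffle): 7 → 14

14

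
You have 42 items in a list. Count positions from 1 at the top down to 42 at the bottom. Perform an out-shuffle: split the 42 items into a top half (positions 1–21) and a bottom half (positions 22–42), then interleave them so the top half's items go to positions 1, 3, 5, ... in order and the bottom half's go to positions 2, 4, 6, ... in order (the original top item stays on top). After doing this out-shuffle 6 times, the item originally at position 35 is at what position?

Track the item's position through each out-shuffle:
35 → 28 → 14 → 27 → 12 → 23 → 4

4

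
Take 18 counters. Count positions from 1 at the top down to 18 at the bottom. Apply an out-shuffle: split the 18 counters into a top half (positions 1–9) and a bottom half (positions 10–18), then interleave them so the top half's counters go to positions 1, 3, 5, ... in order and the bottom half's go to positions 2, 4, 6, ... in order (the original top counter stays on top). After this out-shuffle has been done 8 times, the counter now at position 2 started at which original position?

Work backwards from position 2, undoing one out-shuffle at a time:
2 ← 10 ← 14 ← 16 ← 17 ← 9 ← 5 ← 3 ← 2
So the counter now at position 2 started at position 2.

2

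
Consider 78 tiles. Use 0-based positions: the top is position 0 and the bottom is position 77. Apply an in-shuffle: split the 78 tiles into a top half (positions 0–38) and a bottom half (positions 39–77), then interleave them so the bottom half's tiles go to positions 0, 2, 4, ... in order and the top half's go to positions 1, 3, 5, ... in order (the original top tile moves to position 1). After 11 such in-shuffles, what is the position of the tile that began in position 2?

Track the tile's position through each in-shuffle:
2 → 5 → 11 → 23 → 47 → 16 → 33 → 67 → 56 → 34 → 69 → 60

60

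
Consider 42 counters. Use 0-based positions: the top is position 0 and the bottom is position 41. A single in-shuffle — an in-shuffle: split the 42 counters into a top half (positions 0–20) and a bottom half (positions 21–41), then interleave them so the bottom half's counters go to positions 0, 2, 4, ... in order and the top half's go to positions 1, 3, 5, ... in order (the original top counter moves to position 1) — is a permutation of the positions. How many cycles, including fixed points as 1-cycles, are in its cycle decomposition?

Trace each unvisited position around until it returns:
(0 1 3 7 15 31 ... len 14) (2 5 11 23 4 9 ... len 14) (6 13 27 12 25 8 ... len 14)
3 cycles in total.

3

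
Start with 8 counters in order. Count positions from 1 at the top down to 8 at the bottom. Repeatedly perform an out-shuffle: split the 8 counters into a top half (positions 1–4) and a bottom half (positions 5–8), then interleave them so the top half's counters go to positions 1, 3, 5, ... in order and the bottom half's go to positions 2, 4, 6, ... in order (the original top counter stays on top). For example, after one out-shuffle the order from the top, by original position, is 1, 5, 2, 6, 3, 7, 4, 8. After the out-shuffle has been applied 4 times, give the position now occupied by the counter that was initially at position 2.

3

Track the counter's position through each out-shuffle:
2 → 3 → 5 → 2 → 3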